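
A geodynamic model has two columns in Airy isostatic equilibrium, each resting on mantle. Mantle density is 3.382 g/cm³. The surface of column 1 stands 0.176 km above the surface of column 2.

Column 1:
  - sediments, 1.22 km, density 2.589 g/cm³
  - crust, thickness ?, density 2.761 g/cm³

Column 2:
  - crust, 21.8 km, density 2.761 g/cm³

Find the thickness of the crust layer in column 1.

Take the compensation level at the base of the deeper column (depth z_c below the surface of column 1) and equate Σ ρ_i t_i down to z_c; mantle fills any gap and the z_c terms cancel.
Column 1: 1.22×2.589 + x×2.761 + (z_c − 1.22 − x)×3.382
Column 2: 0.176×0 + 21.8×2.761 + (z_c − 0.176 − 21.8)×3.382
The z_c×3.382 term appears on both sides and cancels. Collect the known terms of each column as K = Σ(ρt)_known − 3.382 × (depth of known layers): K_1 = 3.15858 − 3.382×1.22 = −0.96746; K_2 = 60.1898 − 3.382×(0.176 + 21.8) = −14.133032.
Balance: K_1 − x×(3.382 − 2.761) = K_2, so x = (K_1 − K_2)/(3.382 − 2.761) = 13.1656/0.621 = 21.2 km.

21.2 km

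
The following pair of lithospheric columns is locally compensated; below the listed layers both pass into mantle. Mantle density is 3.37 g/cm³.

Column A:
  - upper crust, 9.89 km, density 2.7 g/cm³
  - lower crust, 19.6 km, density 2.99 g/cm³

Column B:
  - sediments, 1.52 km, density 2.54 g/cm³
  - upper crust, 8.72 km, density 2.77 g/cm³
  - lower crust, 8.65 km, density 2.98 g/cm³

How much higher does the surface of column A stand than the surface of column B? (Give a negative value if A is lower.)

For any compensation level in the mantle, the mantle terms cancel and isostasy reduces to e = (Σt_A − Σt_B) − (Σ(ρt)_A − Σ(ρt)_B) / ρ_m.
Σt_A = 29.49 km; Σt_B = 18.89 km; Σ(ρt)_A = 85.307; Σ(ρt)_B = 53.7922 (in km·g/cm³).
e = (29.49 − 18.89) − (85.307 − 53.7922) / 3.37 = 1.25 km.

1.25 km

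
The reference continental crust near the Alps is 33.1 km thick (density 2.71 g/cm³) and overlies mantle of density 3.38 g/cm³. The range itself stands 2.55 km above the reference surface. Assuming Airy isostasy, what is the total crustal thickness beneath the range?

46 km

Root depth r = h ρ_c / (ρ_m − ρ_c) = 2.55 km × 2.71 / 0.67 = 10.31 km.
Total thickness = T + h + r = 33.1 km + 2.55 km + 10.31 km = 46 km.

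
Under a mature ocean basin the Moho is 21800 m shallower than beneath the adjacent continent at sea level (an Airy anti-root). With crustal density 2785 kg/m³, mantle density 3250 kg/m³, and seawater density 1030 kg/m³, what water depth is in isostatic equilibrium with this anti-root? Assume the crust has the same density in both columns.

5780 m

Replacing a thickness d of crust by seawater at the top must be balanced by replacing crust with mantle at the base: d (ρ_c − ρ_w) = a (ρ_m − ρ_c).
d = a (ρ_m − ρ_c)/(ρ_c − ρ_w) = 21800 m × 465/1755 = 5780 m.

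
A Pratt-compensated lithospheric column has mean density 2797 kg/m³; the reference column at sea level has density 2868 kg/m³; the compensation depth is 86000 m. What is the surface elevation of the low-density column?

ρ_ref D = ρ (D + h) → h = D (ρ_ref − ρ)/ρ.
h = 86000 m × (2868 − 2797)/2797 = 2180 m.

2180 m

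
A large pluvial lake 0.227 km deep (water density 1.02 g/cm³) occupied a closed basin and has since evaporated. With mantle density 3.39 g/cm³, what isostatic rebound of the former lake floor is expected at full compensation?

0.0683 km

u = d ρ_w/ρ_m = 0.227 km × 1.02/3.39 = 0.0683 km.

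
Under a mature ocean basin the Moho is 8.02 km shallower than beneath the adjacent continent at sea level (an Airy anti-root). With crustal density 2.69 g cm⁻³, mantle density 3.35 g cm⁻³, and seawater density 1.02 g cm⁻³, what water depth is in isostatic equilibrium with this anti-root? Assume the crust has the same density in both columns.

Replacing a thickness d of crust by seawater at the top must be balanced by replacing crust with mantle at the base: d (ρ_c − ρ_w) = a (ρ_m − ρ_c).
d = a (ρ_m − ρ_c)/(ρ_c − ρ_w) = 8.02 km × 0.66/1.67 = 3.17 km.

3.17 km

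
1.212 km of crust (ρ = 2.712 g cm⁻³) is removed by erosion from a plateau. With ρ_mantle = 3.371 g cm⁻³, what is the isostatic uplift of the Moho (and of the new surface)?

Unloading: uplift u = e ρ_c/ρ_m = 1.212 km × 2.712/3.371 = 0.975 km.

0.975 km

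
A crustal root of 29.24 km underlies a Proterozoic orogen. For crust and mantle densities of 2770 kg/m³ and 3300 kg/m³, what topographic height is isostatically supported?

By Archimedes' principle applied to the lithosphere: ρ_c h = (ρ_m − ρ_c) r.
h = r (ρ_m − ρ_c) / ρ_c = 29.24 km × (3300 − 2770) / 2770 = 5.59 km.

5.59 km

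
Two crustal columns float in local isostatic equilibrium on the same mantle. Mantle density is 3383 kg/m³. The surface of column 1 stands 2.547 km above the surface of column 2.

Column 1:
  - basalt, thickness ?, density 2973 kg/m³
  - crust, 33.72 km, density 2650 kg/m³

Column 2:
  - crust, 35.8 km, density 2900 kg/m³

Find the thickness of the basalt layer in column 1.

Take the compensation level at the base of the deeper column (depth z_c below the surface of column 1) and equate Σ ρ_i t_i down to z_c; mantle fills any gap and the z_c terms cancel.
Column 1: x×2973 + 33.72×2650 + (z_c − 33.72 − x)×3383
Column 2: 2.547×0 + 35.8×2900 + (z_c − 2.547 − 35.8)×3383
The z_c×3383 term appears on both sides and cancels. Collect the known terms of each column as K = Σ(ρt)_known − 3383 × (depth of known layers): K_1 = 89358 − 3383×33.72 = −24716.76; K_2 = 103820 − 3383×(2.547 + 35.8) = −25907.901.
Balance: K_1 − x×(3383 − 2973) = K_2, so x = (K_1 − K_2)/(3383 − 2973) = 1191.14/410 = 2.91 km.

2.91 km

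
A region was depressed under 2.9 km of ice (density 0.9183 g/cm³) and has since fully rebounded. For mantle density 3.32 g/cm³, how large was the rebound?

Removing the load lets mantle flow back in; uplift u satisfies ρ_ice t = ρ_m u.
u = t ρ_ice/ρ_m = 2.9 km × 0.9183/3.32 = 0.802 km.

0.802 km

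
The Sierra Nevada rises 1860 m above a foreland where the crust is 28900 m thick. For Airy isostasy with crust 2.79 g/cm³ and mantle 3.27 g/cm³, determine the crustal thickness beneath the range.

41600 m

Root depth r = h ρ_c / (ρ_m − ρ_c) = 1860 m × 2.79 / 0.48 = 10810 m.
Total thickness = T + h + r = 28900 m + 1860 m + 10810 m = 41600 m.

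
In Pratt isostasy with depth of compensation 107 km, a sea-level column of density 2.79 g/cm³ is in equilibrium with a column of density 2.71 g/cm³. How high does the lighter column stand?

3.16 km

ρ_ref D = ρ (D + h) → h = D (ρ_ref − ρ)/ρ.
h = 107 km × (2.79 − 2.71)/2.71 = 3.16 km.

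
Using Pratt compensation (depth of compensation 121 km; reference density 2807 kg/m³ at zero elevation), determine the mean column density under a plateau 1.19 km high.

2780 kg/m³

Pratt balance: ρ_ref D = ρ (D + h).
ρ = ρ_ref D/(D + h) = 2807 × 121 km/(121 km + 1.19 km) = 2780 kg/m³.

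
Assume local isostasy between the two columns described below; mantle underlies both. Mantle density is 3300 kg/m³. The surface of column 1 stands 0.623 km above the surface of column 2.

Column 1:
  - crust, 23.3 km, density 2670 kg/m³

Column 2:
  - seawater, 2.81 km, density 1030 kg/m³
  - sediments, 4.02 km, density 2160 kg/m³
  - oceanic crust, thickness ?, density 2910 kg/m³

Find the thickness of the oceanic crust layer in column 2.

4.26 km

Take the compensation level at the base of the deeper column (depth z_c below the surface of column 1) and equate Σ ρ_i t_i down to z_c; mantle fills any gap and the z_c terms cancel.
Column 1: 23.3×2670 + (z_c − 23.3)×3300
Column 2: 0.623×0 + 2.81×1030 + 4.02×2160 + x×2910 + (z_c − 0.623 − 6.83 − x)×3300
The z_c×3300 term appears on both sides and cancels. Collect the known terms of each column as K = Σ(ρt)_known − 3300 × (depth of known layers): K_1 = 62211 − 3300×23.3 = −14679; K_2 = 11577.5 − 3300×(0.623 + 6.83) = −13017.4.
Balance: K_1 = K_2 − x×(3300 − 2910), so x = (K_2 − K_1)/(3300 − 2910) = 1661.6/390 = 4.26 km.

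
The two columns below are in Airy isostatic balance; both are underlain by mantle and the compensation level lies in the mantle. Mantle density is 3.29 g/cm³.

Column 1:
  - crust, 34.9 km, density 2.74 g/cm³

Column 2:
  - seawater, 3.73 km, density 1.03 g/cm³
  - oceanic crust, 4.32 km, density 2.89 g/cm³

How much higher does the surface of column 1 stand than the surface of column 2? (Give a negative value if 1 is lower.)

2.75 km

For any compensation level in the mantle, the mantle terms cancel and isostasy reduces to e = (Σt_1 − Σt_2) − (Σ(ρt)_1 − Σ(ρt)_2) / ρ_m.
Σt_1 = 34.9 km; Σt_2 = 8.05 km; Σ(ρt)_1 = 95.626; Σ(ρt)_2 = 16.3267 (in km·g/cm³).
e = (34.9 − 8.05) − (95.626 − 16.3267) / 3.29 = 2.75 km.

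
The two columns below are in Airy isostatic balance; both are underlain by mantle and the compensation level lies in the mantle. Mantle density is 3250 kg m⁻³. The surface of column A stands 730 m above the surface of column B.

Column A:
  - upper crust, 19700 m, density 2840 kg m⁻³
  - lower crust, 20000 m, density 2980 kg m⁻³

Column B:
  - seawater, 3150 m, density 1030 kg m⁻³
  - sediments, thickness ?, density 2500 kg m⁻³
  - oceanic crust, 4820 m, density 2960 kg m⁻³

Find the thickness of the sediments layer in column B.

Take the compensation level at the base of the deeper column (depth z_c below the surface of column A) and equate Σ ρ_i t_i down to z_c; mantle fills any gap and the z_c terms cancel.
Column A: 19700×2840 + 20000×2980 + (z_c − 39700)×3250
Column B: 730×0 + 3150×1030 + x×2500 + 4820×2960 + (z_c − 730 − 7970 − x)×3250
The z_c×3250 term appears on both sides and cancels. Collect the known terms of each column as K = Σ(ρt)_known − 3250 × (depth of known layers): K_A = 115548000 − 3250×39700 = −13477000; K_B = 17511700 − 3250×(730 + 7970) = −10763300.
Balance: K_A = K_B − x×(3250 − 2500), so x = (K_B − K_A)/(3250 − 2500) = 2713700/750 = 3620 m.

3620 m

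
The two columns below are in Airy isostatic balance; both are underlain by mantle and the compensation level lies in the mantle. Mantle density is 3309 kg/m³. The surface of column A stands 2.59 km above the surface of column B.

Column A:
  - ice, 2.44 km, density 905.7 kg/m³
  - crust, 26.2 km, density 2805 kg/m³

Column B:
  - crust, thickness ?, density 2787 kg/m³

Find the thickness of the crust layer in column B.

Take the compensation level at the base of the deeper column (depth z_c below the surface of column A) and equate Σ ρ_i t_i down to z_c; mantle fills any gap and the z_c terms cancel.
Column A: 2.44×905.7 + 26.2×2805 + (z_c − 28.64)×3309
Column B: 2.59×0 + x×2787 + (z_c − 2.59 − 0 − x)×3309
The z_c×3309 term appears on both sides and cancels. Collect the known terms of each column as K = Σ(ρt)_known − 3309 × (depth of known layers): K_A = 75700.908 − 3309×28.64 = −19068.852; K_B = 0 − 3309×(2.59 + 0) = −8570.31.
Balance: K_A = K_B − x×(3309 − 2787), so x = (K_B − K_A)/(3309 − 2787) = 10498.5/522 = 20.1 km.

20.1 km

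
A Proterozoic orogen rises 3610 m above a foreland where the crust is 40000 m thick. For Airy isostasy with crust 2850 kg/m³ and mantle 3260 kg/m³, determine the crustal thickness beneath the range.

Root depth r = h ρ_c / (ρ_m − ρ_c) = 3610 m × 2850 / 410 = 25090 m.
Total thickness = T + h + r = 40000 m + 3610 m + 25090 m = 68700 m.

68700 m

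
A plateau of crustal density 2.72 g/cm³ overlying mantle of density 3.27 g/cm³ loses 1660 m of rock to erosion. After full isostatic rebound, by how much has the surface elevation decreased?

279 m

Rebound u = e ρ_c/ρ_m = 1660 m × 2.72/3.27 = 1381 m.
Net surface drop = e − u = 1660 m − 1381 m = e (ρ_m − ρ_c)/ρ_m = 279 m.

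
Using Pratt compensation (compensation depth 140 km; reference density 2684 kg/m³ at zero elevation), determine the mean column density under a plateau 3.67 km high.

Pratt balance: ρ_ref D = ρ (D + h).
ρ = ρ_ref D/(D + h) = 2684 × 140 km/(140 km + 3.67 km) = 2620 kg/m³.

2620 kg/m³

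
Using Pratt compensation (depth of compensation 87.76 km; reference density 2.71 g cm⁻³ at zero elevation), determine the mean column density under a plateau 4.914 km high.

Pratt balance: ρ_ref D = ρ (D + h).
ρ = ρ_ref D/(D + h) = 2.71 × 87.76 km/(87.76 km + 4.914 km) = 2.57 g cm⁻³.

2.57 g cm⁻³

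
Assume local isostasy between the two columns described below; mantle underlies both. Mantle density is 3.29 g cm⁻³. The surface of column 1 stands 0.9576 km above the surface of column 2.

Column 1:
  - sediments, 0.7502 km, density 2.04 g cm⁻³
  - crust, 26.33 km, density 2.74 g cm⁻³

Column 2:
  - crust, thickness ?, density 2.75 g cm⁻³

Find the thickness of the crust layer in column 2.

22.7 km

Take the compensation level at the base of the deeper column (depth z_c below the surface of column 1) and equate Σ ρ_i t_i down to z_c; mantle fills any gap and the z_c terms cancel.
Column 1: 0.7502×2.04 + 26.33×2.74 + (z_c − 27.0802)×3.29
Column 2: 0.9576×0 + x×2.75 + (z_c − 0.9576 − 0 − x)×3.29
The z_c×3.29 term appears on both sides and cancels. Collect the known terms of each column as K = Σ(ρt)_known − 3.29 × (depth of known layers): K_1 = 73.674608 − 3.29×27.0802 = −15.41925; K_2 = 0 − 3.29×(0.9576 + 0) = −3.150504.
Balance: K_1 = K_2 − x×(3.29 − 2.75), so x = (K_2 − K_1)/(3.29 − 2.75) = 12.2687/0.54 = 22.7 km.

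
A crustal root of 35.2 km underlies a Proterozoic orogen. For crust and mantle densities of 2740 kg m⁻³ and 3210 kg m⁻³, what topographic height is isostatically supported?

6.04 km

By Archimedes' principle applied to the lithosphere: ρ_c h = (ρ_m − ρ_c) r.
h = r (ρ_m − ρ_c) / ρ_c = 35.2 km × (3210 − 2740) / 2740 = 6.04 km.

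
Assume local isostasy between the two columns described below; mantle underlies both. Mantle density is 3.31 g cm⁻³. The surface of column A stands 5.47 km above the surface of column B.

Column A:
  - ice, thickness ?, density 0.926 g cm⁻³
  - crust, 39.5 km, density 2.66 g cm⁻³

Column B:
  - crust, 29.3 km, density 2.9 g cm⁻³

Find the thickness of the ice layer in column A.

Take the compensation level at the base of the deeper column (depth z_c below the surface of column A) and equate Σ ρ_i t_i down to z_c; mantle fills any gap and the z_c terms cancel.
Column A: x×0.926 + 39.5×2.66 + (z_c − 39.5 − x)×3.31
Column B: 5.47×0 + 29.3×2.9 + (z_c − 5.47 − 29.3)×3.31
The z_c×3.31 term appears on both sides and cancels. Collect the known terms of each column as K = Σ(ρt)_known − 3.31 × (depth of known layers): K_A = 105.07 − 3.31×39.5 = −25.675; K_B = 84.97 − 3.31×(5.47 + 29.3) = −30.1187.
Balance: K_A − x×(3.31 − 0.926) = K_B, so x = (K_A − K_B)/(3.31 − 0.926) = 4.4437/2.384 = 1.86 km.

1.86 km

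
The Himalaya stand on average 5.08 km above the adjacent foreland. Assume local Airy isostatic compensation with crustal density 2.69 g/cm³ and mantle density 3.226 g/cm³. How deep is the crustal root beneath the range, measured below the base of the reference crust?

25.5 km

For local isostatic compensation: the weight of the topography is balanced by the buoyancy of the root, ρ_c h = (ρ_m − ρ_c) r.
r = h · ρ_c / (ρ_m − ρ_c) = 5.08 km × 2.69 / (3.226 − 2.69) = 25.5 km.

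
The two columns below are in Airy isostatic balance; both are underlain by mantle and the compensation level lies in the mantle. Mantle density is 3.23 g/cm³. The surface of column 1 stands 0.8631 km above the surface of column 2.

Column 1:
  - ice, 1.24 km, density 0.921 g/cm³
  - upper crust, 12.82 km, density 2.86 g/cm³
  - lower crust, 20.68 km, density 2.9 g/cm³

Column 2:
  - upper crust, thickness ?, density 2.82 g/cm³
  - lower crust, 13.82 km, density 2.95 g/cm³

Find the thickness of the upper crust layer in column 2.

Take the compensation level at the base of the deeper column (depth z_c below the surface of column 1) and equate Σ ρ_i t_i down to z_c; mantle fills any gap and the z_c terms cancel.
Column 1: 1.24×0.921 + 12.82×2.86 + 20.68×2.9 + (z_c − 34.74)×3.23
Column 2: 0.8631×0 + x×2.82 + 13.82×2.95 + (z_c − 0.8631 − 13.82 − x)×3.23
The z_c×3.23 term appears on both sides and cancels. Collect the known terms of each column as K = Σ(ρt)_known − 3.23 × (depth of known layers): K_1 = 97.77924 − 3.23×34.74 = −14.43096; K_2 = 40.769 − 3.23×(0.8631 + 13.82) = −6.657413.
Balance: K_1 = K_2 − x×(3.23 − 2.82), so x = (K_2 − K_1)/(3.23 − 2.82) = 7.77355/0.41 = 19 km.

19 km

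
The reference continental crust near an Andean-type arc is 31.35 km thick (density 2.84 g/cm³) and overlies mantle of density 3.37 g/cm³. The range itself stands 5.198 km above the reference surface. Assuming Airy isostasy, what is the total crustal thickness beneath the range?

64.4 km

Root depth r = h ρ_c / (ρ_m − ρ_c) = 5.198 km × 2.84 / 0.53 = 27.85 km.
Total thickness = T + h + r = 31.35 km + 5.198 km + 27.85 km = 64.4 km.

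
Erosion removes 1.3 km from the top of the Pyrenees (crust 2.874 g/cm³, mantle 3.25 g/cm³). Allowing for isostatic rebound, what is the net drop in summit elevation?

Rebound u = e ρ_c/ρ_m = 1.3 km × 2.874/3.25 = 1.15 km.
Net surface drop = e − u = 1.3 km − 1.15 km = e (ρ_m − ρ_c)/ρ_m = 0.15 km.

0.15 km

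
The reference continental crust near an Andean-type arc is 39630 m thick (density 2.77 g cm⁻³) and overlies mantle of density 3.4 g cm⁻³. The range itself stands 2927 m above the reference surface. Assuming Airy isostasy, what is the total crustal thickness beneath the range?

55400 m

Root depth r = h ρ_c / (ρ_m − ρ_c) = 2927 m × 2.77 / 0.63 = 12870 m.
Total thickness = T + h + r = 39630 m + 2927 m + 12870 m = 55400 m.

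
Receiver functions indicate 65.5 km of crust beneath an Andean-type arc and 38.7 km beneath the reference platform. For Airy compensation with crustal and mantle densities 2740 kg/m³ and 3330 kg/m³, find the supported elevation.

Excess crust Δ = 65.5 km − 38.7 km = 26.8 km, split between elevation h and root r with h + r = Δ.
Airy balance ρ_c h = (ρ_m − ρ_c) r gives r = h ρ_c/(ρ_m − ρ_c), so h (1 + ρ_c/(ρ_m − ρ_c)) = Δ, i.e. h = Δ (ρ_m − ρ_c)/ρ_m.
h = 26.8 km × 590/3330 = 4.75 km.

4.75 km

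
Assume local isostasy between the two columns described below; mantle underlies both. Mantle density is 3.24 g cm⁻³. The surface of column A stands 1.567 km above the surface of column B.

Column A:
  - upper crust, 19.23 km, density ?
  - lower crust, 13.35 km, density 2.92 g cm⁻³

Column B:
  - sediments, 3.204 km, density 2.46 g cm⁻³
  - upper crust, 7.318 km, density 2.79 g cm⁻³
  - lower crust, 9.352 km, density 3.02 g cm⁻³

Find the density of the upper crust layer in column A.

Take the compensation level at the base of the deeper column (depth z_c below the surface of column A) and equate Σ ρ_i t_i down to z_c; mantle fills any gap and the z_c terms cancel.
Column A: 19.23×ρ + 13.35×2.92 + (z_c − 32.58)×3.24
Column B: 1.567×0 + 3.204×2.46 + 7.318×2.79 + 9.352×3.02 + (z_c − 1.567 − 19.874)×3.24
The z_c×3.24 term appears on both sides and cancels. Collect the known terms of each column as K = Σ(ρt)_known − 3.24 × (depth of known layers): K_A = 38.982 − 3.24×32.58 = −66.5772; K_B = 56.5421 − 3.24×(1.567 + 19.874) = −12.92674.
Balance: K_A + 19.23×ρ = K_B, so ρ = (K_B − K_A)/19.23 = 53.6505/19.23 = 2.79 g cm⁻³.

2.79 g cm⁻³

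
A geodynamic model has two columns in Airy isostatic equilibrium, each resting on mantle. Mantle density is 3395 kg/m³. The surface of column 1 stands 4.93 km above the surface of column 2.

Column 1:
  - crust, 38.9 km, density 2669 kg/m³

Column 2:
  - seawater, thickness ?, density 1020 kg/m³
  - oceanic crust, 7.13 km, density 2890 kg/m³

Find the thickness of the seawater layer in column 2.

3.33 km

Take the compensation level at the base of the deeper column (depth z_c below the surface of column 1) and equate Σ ρ_i t_i down to z_c; mantle fills any gap and the z_c terms cancel.
Column 1: 38.9×2669 + (z_c − 38.9)×3395
Column 2: 4.93×0 + x×1020 + 7.13×2890 + (z_c − 4.93 − 7.13 − x)×3395
The z_c×3395 term appears on both sides and cancels. Collect the known terms of each column as K = Σ(ρt)_known − 3395 × (depth of known layers): K_1 = 103824.1 − 3395×38.9 = −28241.4; K_2 = 20605.7 − 3395×(4.93 + 7.13) = −20338.
Balance: K_1 = K_2 − x×(3395 − 1020), so x = (K_2 − K_1)/(3395 − 1020) = 7903.4/2375 = 3.33 km.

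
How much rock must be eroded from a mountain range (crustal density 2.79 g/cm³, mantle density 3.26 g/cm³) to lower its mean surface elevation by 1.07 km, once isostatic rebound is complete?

7.42 km

Net drop Δ = e − u = e − e ρ_c/ρ_m = e (ρ_m − ρ_c)/ρ_m.
e = Δ ρ_m/(ρ_m − ρ_c) = 1.07 km × 3.26/0.47 = 7.42 km.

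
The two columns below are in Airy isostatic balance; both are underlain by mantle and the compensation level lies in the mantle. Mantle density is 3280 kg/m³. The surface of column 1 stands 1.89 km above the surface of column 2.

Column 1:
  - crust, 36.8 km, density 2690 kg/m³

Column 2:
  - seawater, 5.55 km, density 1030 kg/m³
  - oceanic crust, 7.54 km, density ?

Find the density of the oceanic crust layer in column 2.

2880 kg/m³

Take the compensation level at the base of the deeper column (depth z_c below the surface of column 1) and equate Σ ρ_i t_i down to z_c; mantle fills any gap and the z_c terms cancel.
Column 1: 36.8×2690 + (z_c − 36.8)×3280
Column 2: 1.89×0 + 5.55×1030 + 7.54×ρ + (z_c − 1.89 − 13.09)×3280
The z_c×3280 term appears on both sides and cancels. Collect the known terms of each column as K = Σ(ρt)_known − 3280 × (depth of known layers): K_1 = 98992 − 3280×36.8 = −21712; K_2 = 5716.5 − 3280×(1.89 + 13.09) = −43417.9.
Balance: K_1 = K_2 + 7.54×ρ, so ρ = (K_1 − K_2)/7.54 = 21705.9/7.54 = 2880 kg/m³.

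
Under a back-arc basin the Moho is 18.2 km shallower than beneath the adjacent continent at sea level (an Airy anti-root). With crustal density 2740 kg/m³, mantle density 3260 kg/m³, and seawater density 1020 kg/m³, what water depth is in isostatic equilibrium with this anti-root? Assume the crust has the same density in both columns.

Replacing a thickness d of crust by seawater at the top must be balanced by replacing crust with mantle at the base: d (ρ_c − ρ_w) = a (ρ_m − ρ_c).
d = a (ρ_m − ρ_c)/(ρ_c − ρ_w) = 18.2 km × 520/1720 = 5.5 km.

5.5 km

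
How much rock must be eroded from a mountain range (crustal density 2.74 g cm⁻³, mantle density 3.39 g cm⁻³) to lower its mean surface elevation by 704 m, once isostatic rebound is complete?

3670 m

Net drop Δ = e − u = e − e ρ_c/ρ_m = e (ρ_m − ρ_c)/ρ_m.
e = Δ ρ_m/(ρ_m − ρ_c) = 704 m × 3.39/0.65 = 3670 m.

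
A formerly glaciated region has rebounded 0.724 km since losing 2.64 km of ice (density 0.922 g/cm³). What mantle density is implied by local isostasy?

ρ_m = ρ_ice t / u = 0.922 × 2.64 km/0.724 km = 3.36 g/cm³.

3.36 g/cm³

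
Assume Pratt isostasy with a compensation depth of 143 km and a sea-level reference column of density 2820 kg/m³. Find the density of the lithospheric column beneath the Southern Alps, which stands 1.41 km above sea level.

2790 kg/m³

Pratt balance: ρ_ref D = ρ (D + h).
ρ = ρ_ref D/(D + h) = 2820 × 143 km/(143 km + 1.41 km) = 2790 kg/m³.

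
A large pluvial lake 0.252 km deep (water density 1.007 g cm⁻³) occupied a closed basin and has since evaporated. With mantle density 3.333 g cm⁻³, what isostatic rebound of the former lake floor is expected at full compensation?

0.0761 km

u = d ρ_w/ρ_m = 0.252 km × 1.007/3.333 = 0.0761 km.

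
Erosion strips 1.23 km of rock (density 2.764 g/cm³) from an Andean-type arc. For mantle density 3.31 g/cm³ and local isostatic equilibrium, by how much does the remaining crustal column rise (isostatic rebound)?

1.03 km

Unloading: uplift u = e ρ_c/ρ_m = 1.23 km × 2.764/3.31 = 1.03 km.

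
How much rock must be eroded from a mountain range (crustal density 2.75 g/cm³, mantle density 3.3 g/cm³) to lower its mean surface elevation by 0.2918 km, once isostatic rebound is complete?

Net drop Δ = e − u = e − e ρ_c/ρ_m = e (ρ_m − ρ_c)/ρ_m.
e = Δ ρ_m/(ρ_m − ρ_c) = 0.2918 km × 3.3/0.55 = 1.75 km.

1.75 km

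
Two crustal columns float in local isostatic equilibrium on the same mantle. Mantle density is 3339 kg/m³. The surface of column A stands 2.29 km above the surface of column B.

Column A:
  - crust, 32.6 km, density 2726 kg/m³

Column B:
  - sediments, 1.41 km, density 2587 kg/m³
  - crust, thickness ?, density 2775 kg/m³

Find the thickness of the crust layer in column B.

20 km

Take the compensation level at the base of the deeper column (depth z_c below the surface of column A) and equate Σ ρ_i t_i down to z_c; mantle fills any gap and the z_c terms cancel.
Column A: 32.6×2726 + (z_c − 32.6)×3339
Column B: 2.29×0 + 1.41×2587 + x×2775 + (z_c − 2.29 − 1.41 − x)×3339
The z_c×3339 term appears on both sides and cancels. Collect the known terms of each column as K = Σ(ρt)_known − 3339 × (depth of known layers): K_A = 88867.6 − 3339×32.6 = −19983.8; K_B = 3647.67 − 3339×(2.29 + 1.41) = −8706.63.
Balance: K_A = K_B − x×(3339 − 2775), so x = (K_B − K_A)/(3339 − 2775) = 11277.2/564 = 20 km.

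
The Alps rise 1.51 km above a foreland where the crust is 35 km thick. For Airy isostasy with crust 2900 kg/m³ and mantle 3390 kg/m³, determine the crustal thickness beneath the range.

45.4 km

Root depth r = h ρ_c / (ρ_m − ρ_c) = 1.51 km × 2900 / 490 = 8.937 km.
Total thickness = T + h + r = 35 km + 1.51 km + 8.937 km = 45.4 km.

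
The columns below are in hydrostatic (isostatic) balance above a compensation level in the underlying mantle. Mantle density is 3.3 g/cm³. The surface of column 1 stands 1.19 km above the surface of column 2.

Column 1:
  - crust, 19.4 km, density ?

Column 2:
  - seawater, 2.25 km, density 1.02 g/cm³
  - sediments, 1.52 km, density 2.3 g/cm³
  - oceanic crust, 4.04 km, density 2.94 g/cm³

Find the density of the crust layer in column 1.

2.68 g/cm³

Take the compensation level at the base of the deeper column (depth z_c below the surface of column 1) and equate Σ ρ_i t_i down to z_c; mantle fills any gap and the z_c terms cancel.
Column 1: 19.4×ρ + (z_c − 19.4)×3.3
Column 2: 1.19×0 + 2.25×1.02 + 1.52×2.3 + 4.04×2.94 + (z_c − 1.19 − 7.81)×3.3
The z_c×3.3 term appears on both sides and cancels. Collect the known terms of each column as K = Σ(ρt)_known − 3.3 × (depth of known layers): K_1 = 0 − 3.3×19.4 = −64.02; K_2 = 17.6686 − 3.3×(1.19 + 7.81) = −12.0314.
Balance: K_1 + 19.4×ρ = K_2, so ρ = (K_2 − K_1)/19.4 = 51.9886/19.4 = 2.68 g/cm³.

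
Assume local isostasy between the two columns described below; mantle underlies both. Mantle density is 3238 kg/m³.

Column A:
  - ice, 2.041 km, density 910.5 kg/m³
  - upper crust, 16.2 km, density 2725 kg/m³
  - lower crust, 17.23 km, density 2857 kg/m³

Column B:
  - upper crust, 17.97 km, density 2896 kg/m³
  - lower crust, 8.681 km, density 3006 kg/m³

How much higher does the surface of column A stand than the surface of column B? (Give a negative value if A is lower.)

3.54 km

For any compensation level in the mantle, the mantle terms cancel and isostasy reduces to e = (Σt_A − Σt_B) − (Σ(ρt)_A − Σ(ρt)_B) / ρ_m.
Σt_A = 35.471 km; Σt_B = 26.651 km; Σ(ρt)_A = 95229.4405; Σ(ρt)_B = 78136.206 (in km·kg/m³).
e = (35.471 − 26.651) − (95229.4405 − 78136.206) / 3238 = 3.54 km.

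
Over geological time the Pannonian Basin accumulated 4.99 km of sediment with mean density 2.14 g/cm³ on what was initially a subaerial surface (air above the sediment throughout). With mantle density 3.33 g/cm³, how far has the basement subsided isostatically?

3.21 km

Subaerial load: s = t ρ_sed / ρ_m = 4.99 km × 2.14/3.33 = 3.21 km.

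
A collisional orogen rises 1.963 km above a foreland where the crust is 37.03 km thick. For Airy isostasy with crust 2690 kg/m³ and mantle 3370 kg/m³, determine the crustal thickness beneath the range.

Root depth r = h ρ_c / (ρ_m − ρ_c) = 1.963 km × 2690 / 680 = 7.765 km.
Total thickness = T + h + r = 37.03 km + 1.963 km + 7.765 km = 46.8 km.

46.8 km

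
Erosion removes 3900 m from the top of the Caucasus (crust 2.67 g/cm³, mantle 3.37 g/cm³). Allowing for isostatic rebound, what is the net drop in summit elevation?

Rebound u = e ρ_c/ρ_m = 3900 m × 2.67/3.37 = 3090 m.
Net surface drop = e − u = 3900 m − 3090 m = e (ρ_m − ρ_c)/ρ_m = 810 m.

810 m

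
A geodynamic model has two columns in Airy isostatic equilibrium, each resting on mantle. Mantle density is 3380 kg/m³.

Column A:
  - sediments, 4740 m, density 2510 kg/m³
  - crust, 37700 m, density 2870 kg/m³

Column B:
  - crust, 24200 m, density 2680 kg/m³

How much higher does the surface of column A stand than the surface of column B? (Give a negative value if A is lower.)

For any compensation level in the mantle, the mantle terms cancel and isostasy reduces to e = (Σt_A − Σt_B) − (Σ(ρt)_A − Σ(ρt)_B) / ρ_m.
Σt_A = 42440 m; Σt_B = 24200 m; Σ(ρt)_A = 120096400; Σ(ρt)_B = 64856000 (in m·kg/m³).
e = (42440 − 24200) − (120096400 − 64856000) / 3380 = 1900 m.

1900 m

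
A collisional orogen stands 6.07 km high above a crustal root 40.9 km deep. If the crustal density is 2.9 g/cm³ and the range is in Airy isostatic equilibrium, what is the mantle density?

Airy balance: ρ_c h = (ρ_m − ρ_c) r → ρ_m = ρ_c (1 + h/r).
ρ_m = 2.9 × (1 + 6.07 km/40.9 km) = 3.33 g/cm³.

3.33 g/cm³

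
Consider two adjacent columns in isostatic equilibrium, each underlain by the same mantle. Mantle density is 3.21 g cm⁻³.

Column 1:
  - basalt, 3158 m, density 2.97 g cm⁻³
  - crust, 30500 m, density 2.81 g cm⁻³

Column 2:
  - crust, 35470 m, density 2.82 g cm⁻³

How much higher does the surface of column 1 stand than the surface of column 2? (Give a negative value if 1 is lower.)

For any compensation level in the mantle, the mantle terms cancel and isostasy reduces to e = (Σt_1 − Σt_2) − (Σ(ρt)_1 − Σ(ρt)_2) / ρ_m.
Σt_1 = 33658 m; Σt_2 = 35470 m; Σ(ρt)_1 = 95084.26; Σ(ρt)_2 = 100025.4 (in m·g cm⁻³).
e = (33658 − 35470) − (95084.26 − 100025.4) / 3.21 = −273 m.

−273 m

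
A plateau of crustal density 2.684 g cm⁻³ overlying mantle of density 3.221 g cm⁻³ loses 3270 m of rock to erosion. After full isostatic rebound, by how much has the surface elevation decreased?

545 m

Rebound u = e ρ_c/ρ_m = 3270 m × 2.684/3.221 = 2725 m.
Net surface drop = e − u = 3270 m − 2725 m = e (ρ_m − ρ_c)/ρ_m = 545 m.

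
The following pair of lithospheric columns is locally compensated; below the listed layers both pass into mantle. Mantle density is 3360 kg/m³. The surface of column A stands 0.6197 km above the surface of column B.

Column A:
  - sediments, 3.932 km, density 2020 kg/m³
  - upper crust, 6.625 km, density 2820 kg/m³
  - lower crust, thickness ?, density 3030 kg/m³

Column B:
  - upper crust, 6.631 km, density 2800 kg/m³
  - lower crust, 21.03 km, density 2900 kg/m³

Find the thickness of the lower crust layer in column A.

20.1 km

Take the compensation level at the base of the deeper column (depth z_c below the surface of column A) and equate Σ ρ_i t_i down to z_c; mantle fills any gap and the z_c terms cancel.
Column A: 3.932×2020 + 6.625×2820 + x×3030 + (z_c − 10.557 − x)×3360
Column B: 0.6197×0 + 6.631×2800 + 21.03×2900 + (z_c − 0.6197 − 27.661)×3360
The z_c×3360 term appears on both sides and cancels. Collect the known terms of each column as K = Σ(ρt)_known − 3360 × (depth of known layers): K_A = 26625.14 − 3360×10.557 = −8846.38; K_B = 79553.8 − 3360×(0.6197 + 27.661) = −15469.352.
Balance: K_A − x×(3360 − 3030) = K_B, so x = (K_A − K_B)/(3360 − 3030) = 6622.97/330 = 20.1 km.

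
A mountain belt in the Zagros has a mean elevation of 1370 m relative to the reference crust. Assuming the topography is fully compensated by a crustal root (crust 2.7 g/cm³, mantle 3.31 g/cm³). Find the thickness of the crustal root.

6060 m

By Archimedes' principle applied to the lithosphere: the weight of the topography is balanced by the buoyancy of the root, ρ_c h = (ρ_m − ρ_c) r.
r = h · ρ_c / (ρ_m − ρ_c) = 1370 m × 2.7 / (3.31 − 2.7) = 6060 m.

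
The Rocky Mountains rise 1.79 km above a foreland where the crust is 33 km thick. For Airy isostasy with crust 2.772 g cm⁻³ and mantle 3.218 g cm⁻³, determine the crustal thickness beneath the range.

45.9 km

Root depth r = h ρ_c / (ρ_m − ρ_c) = 1.79 km × 2.772 / 0.446 = 11.13 km.
Total thickness = T + h + r = 33 km + 1.79 km + 11.13 km = 45.9 km.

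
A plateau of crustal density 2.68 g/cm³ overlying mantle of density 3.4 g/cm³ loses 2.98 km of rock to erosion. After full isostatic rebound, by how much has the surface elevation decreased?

Rebound u = e ρ_c/ρ_m = 2.98 km × 2.68/3.4 = 2.349 km.
Net surface drop = e − u = 2.98 km − 2.349 km = e (ρ_m − ρ_c)/ρ_m = 0.631 km.

0.631 km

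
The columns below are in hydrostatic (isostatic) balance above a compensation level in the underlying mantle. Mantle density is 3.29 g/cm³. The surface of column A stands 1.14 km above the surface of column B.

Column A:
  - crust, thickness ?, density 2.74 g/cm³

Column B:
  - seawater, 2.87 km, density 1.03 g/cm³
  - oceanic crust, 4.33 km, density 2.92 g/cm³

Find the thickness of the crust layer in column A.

Take the compensation level at the base of the deeper column (depth z_c below the surface of column A) and equate Σ ρ_i t_i down to z_c; mantle fills any gap and the z_c terms cancel.
Column A: x×2.74 + (z_c − 0 − x)×3.29
Column B: 1.14×0 + 2.87×1.03 + 4.33×2.92 + (z_c − 1.14 − 7.2)×3.29
The z_c×3.29 term appears on both sides and cancels. Collect the known terms of each column as K = Σ(ρt)_known − 3.29 × (depth of known layers): K_A = 0 − 3.29×0 = 0; K_B = 15.5997 − 3.29×(1.14 + 7.2) = −11.8389.
Balance: K_A − x×(3.29 − 2.74) = K_B, so x = (K_A − K_B)/(3.29 − 2.74) = 11.8389/0.55 = 21.5 km.

21.5 km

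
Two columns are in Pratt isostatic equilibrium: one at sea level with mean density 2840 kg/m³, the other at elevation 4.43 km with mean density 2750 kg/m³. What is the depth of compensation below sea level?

135 km

ρ_ref D = ρ (D + h) → D (ρ_ref − ρ) = ρ h.
D = ρ h/(ρ_ref − ρ) = 2750 × 4.43 km/(2840 − 2750) = 135 km.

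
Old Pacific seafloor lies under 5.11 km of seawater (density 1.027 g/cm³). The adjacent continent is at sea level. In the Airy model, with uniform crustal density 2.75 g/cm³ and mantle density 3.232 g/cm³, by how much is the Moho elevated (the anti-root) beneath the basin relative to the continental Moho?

18.3 km

Isostatic balance requires: replacing crust with seawater at the top is compensated by replacing crust with mantle at the base: d (ρ_c − ρ_w) = a (ρ_m − ρ_c).
a = d (ρ_c − ρ_w)/(ρ_m − ρ_c) = 5.11 km × 1.723/0.482 = 18.3 km.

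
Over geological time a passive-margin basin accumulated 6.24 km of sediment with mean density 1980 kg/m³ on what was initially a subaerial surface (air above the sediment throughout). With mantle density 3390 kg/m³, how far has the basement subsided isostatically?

3.64 km

Subaerial load: s = t ρ_sed / ρ_m = 6.24 km × 1980/3390 = 3.64 km.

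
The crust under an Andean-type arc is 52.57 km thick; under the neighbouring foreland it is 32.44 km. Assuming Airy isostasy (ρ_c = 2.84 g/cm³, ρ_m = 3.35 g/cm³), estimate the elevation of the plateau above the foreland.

Excess crust Δ = 52.57 km − 32.44 km = 20.13 km, split between elevation h and root r with h + r = Δ.
Airy balance ρ_c h = (ρ_m − ρ_c) r gives r = h ρ_c/(ρ_m − ρ_c), so h (1 + ρ_c/(ρ_m − ρ_c)) = Δ, i.e. h = Δ (ρ_m − ρ_c)/ρ_m.
h = 20.13 km × 0.51/3.35 = 3.06 km.

3.06 km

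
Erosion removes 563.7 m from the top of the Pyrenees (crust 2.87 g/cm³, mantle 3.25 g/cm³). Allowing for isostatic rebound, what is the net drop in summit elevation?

65.9 m

Rebound u = e ρ_c/ρ_m = 563.7 m × 2.87/3.25 = 497.8 m.
Net surface drop = e − u = 563.7 m − 497.8 m = e (ρ_m − ρ_c)/ρ_m = 65.9 m.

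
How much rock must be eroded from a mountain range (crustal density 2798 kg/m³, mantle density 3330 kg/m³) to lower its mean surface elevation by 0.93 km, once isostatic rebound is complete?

5.82 km

Net drop Δ = e − u = e − e ρ_c/ρ_m = e (ρ_m − ρ_c)/ρ_m.
e = Δ ρ_m/(ρ_m − ρ_c) = 0.93 km × 3330/532 = 5.82 km.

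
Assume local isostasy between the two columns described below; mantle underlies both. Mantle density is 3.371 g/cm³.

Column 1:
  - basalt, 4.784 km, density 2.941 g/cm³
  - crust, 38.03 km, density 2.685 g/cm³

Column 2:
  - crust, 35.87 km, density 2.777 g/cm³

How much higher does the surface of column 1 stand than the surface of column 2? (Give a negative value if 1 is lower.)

2.03 km

For any compensation level in the mantle, the mantle terms cancel and isostasy reduces to e = (Σt_1 − Σt_2) − (Σ(ρt)_1 − Σ(ρt)_2) / ρ_m.
Σt_1 = 42.814 km; Σt_2 = 35.87 km; Σ(ρt)_1 = 116.180294; Σ(ρt)_2 = 99.61099 (in km·g/cm³).
e = (42.814 − 35.87) − (116.180294 − 99.61099) / 3.371 = 2.03 km.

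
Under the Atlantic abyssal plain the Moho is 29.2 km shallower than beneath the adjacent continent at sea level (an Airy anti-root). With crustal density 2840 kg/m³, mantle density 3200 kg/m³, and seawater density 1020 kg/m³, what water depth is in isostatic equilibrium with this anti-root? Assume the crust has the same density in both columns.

Replacing a thickness d of crust by seawater at the top must be balanced by replacing crust with mantle at the base: d (ρ_c − ρ_w) = a (ρ_m − ρ_c).
d = a (ρ_m − ρ_c)/(ρ_c − ρ_w) = 29.2 km × 360/1820 = 5.78 km.

5.78 km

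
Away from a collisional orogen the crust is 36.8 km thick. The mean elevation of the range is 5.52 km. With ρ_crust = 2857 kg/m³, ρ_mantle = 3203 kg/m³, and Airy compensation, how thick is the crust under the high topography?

Root depth r = h ρ_c / (ρ_m − ρ_c) = 5.52 km × 2857 / 346 = 45.58 km.
Total thickness = T + h + r = 36.8 km + 5.52 km + 45.58 km = 87.9 km.

87.9 km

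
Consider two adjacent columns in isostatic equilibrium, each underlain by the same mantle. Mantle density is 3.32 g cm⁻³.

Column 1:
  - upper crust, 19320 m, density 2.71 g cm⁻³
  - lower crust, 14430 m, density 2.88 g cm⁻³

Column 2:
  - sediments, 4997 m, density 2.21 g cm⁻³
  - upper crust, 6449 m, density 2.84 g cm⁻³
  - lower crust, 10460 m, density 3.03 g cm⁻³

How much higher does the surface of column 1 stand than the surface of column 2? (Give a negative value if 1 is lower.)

1950 m

For any compensation level in the mantle, the mantle terms cancel and isostasy reduces to e = (Σt_1 − Σt_2) − (Σ(ρt)_1 − Σ(ρt)_2) / ρ_m.
Σt_1 = 33750 m; Σt_2 = 21906 m; Σ(ρt)_1 = 93915.6; Σ(ρt)_2 = 61052.33 (in m·g cm⁻³).
e = (33750 − 21906) − (93915.6 − 61052.33) / 3.32 = 1950 m.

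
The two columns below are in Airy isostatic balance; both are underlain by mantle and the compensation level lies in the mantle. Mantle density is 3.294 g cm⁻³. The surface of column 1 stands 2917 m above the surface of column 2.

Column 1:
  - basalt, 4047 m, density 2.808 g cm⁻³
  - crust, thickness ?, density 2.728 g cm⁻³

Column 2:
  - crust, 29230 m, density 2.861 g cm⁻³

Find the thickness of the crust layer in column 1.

Take the compensation level at the base of the deeper column (depth z_c below the surface of column 1) and equate Σ ρ_i t_i down to z_c; mantle fills any gap and the z_c terms cancel.
Column 1: 4047×2.808 + x×2.728 + (z_c − 4047 − x)×3.294
Column 2: 2917×0 + 29230×2.861 + (z_c − 2917 − 29230)×3.294
The z_c×3.294 term appears on both sides and cancels. Collect the known terms of each column as K = Σ(ρt)_known − 3.294 × (depth of known layers): K_1 = 11363.976 − 3.294×4047 = −1966.842; K_2 = 83627.03 − 3.294×(2917 + 29230) = −22265.188.
Balance: K_1 − x×(3.294 − 2.728) = K_2, so x = (K_1 − K_2)/(3.294 − 2.728) = 20298.3/0.566 = 35900 m.

35900 m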